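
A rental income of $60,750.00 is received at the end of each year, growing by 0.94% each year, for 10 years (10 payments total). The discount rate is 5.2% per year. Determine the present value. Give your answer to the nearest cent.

$482,837.88

Periodic rate r = 0.052 per year.
Growing ordinary annuity: PV = PMT₁ × [1 − ((1+g)/(1+r))^n] / (r − g) = 60,750 × [1 − ((1+0.0094)/(1+r))^10] / (r − 0.0094) = $482,837.88.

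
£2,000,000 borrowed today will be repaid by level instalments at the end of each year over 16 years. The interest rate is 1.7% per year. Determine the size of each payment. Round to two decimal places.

£143,822.78

Level ordinary annuity; solve PV = PMT × [(1 − (1+r)^−n)/r] for PMT.
Periodic rate r = 0.017 per year.
With n = 16: PMT = 2,000,000 / ([(1 − (1+r)^−n)/r]) = £143,822.78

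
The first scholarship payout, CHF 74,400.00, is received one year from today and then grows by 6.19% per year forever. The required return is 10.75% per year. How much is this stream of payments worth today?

Periodic rate r = 0.1075 per year.
Growing perpetuity (Gordon): PV = PMT₁ / (r − g) = 74,400 / (r − 0.0619) = CHF 1,631,578.95.

CHF 1,631,578.95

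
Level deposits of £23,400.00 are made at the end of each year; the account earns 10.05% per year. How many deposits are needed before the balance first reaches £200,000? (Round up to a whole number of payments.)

Periodic rate r = 0.1005 per year.
Ordinary annuity FV: 200,000 = 23,400 × [((1+r)^n − 1)/r].
(1+r)^n = 1 + 200,000 × r / 23,400, so n = ln(1 + 200,000·r/23,400) / ln(1+r) = 6.47.
Round up to a whole number of payments: n = 7.

7 payments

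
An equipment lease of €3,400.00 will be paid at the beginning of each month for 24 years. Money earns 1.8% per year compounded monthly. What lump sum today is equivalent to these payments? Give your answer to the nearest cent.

€795,841.01

This is an annuity due: 288 payments of €3,400.00 at the beginning of each month.
Periodic rate r = 0.018/12 per month; n is counted in months.
PV = PMT × [(1 − (1+r)^−n)/r] × (1+r) = 3,400 × [1 − (1+r)^−288] / r × (1+r) = €795,841.01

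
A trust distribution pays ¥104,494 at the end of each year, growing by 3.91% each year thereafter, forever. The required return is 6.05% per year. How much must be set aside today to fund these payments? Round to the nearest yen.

¥4,882,897

Periodic rate r = 0.0605 per year.
Growing perpetuity (Gordon): PV = PMT₁ / (r − g) = 104,494 / (r − 0.0391) = ¥4,882,897.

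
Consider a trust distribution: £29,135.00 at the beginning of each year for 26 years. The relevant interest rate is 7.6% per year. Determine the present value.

£351,072.41

This is an annuity due: 26 payments of £29,135.00 at the beginning of each year.
Periodic rate r = 0.076 per year.
PV = PMT × [(1 − (1+r)^−n)/r] × (1+r) = 29,135 × [1 − (1+r)^−26] / r × (1+r) = £351,072.41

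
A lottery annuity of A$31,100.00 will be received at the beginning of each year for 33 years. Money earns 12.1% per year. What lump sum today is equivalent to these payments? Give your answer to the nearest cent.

This is an annuity due: 33 payments of A$31,100.00 at the beginning of each year.
Periodic rate r = 0.121 per year.
PV = PMT × [(1 − (1+r)^−n)/r] × (1+r) = 31,100 × [1 − (1+r)^−33] / r × (1+r) = A$281,478.26

A$281,478.26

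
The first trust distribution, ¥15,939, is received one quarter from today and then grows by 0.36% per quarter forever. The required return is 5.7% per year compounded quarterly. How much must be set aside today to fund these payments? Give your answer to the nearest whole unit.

¥1,496,620

Periodic rate r = 0.057/4 per quarter.
Growing perpetuity (Gordon): PV = PMT₁ / (r − g) = 15,939 / (r − 0.0036) = ¥1,496,620.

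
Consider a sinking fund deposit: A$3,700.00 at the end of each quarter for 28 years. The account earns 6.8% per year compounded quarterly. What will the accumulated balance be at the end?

This is an ordinary annuity: 112 deposits of A$3,700.00 at the end of each quarter.
Periodic rate r = 0.068/4 per quarter; n is counted in quarters.
FV = PMT × [((1+r)^n − 1)/r] = 3,700 × [(1+r)^112 − 1] / r = A$1,220,156.42

A$1,220,156.42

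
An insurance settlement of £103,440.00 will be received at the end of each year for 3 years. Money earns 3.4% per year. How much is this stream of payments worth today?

This is an ordinary annuity: 3 payments of £103,440.00 at the end of each year.
Periodic rate r = 0.034 per year.
PV = PMT × [(1 − (1+r)^−n)/r] = 103,440 × [1 − (1+r)^−3] / r = £290,355.80

£290,355.80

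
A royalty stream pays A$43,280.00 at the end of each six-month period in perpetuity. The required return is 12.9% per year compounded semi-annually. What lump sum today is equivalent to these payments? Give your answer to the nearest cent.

A$671,007.75

Periodic rate r = 0.129/2 per half-year.
Level perpetuity: PV = PMT / r = 43,280 / (0.129/2) = A$671,007.75.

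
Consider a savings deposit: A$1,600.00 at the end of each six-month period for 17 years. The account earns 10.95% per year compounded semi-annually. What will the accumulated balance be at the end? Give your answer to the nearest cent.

A$149,762.65

This is an ordinary annuity: 34 deposits of A$1,600.00 at the end of each six-month period.
Periodic rate r = 0.1095/2 per half-year; n is counted in half-years.
FV = PMT × [((1+r)^n − 1)/r] = 1,600 × [(1+r)^34 − 1] / r = A$149,762.65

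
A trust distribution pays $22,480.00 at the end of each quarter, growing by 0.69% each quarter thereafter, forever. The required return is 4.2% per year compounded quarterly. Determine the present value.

Periodic rate r = 0.042/4 per quarter.
Growing perpetuity (Gordon): PV = PMT₁ / (r − g) = 22,480 / (r − 0.0069) = $6,244,444.44.

$6,244,444.44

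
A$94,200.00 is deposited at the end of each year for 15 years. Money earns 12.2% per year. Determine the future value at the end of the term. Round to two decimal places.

A$3,568,810.28

This is an ordinary annuity: 15 deposits of A$94,200.00 at the end of each year.
Periodic rate r = 0.122 per year.
FV = PMT × [((1+r)^n − 1)/r] = 94,200 × [(1+r)^15 − 1] / r = A$3,568,810.28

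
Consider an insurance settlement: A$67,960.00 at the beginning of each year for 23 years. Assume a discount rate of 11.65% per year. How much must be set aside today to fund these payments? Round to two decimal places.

This is an annuity due: 23 payments of A$67,960.00 at the beginning of each year.
Periodic rate r = 0.1165 per year.
PV = PMT × [(1 − (1+r)^−n)/r] × (1+r) = 67,960 × [1 − (1+r)^−23] / r × (1+r) = A$599,661.79

A$599,661.79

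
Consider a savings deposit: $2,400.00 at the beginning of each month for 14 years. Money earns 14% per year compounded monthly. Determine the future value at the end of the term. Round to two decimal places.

$1,252,689.65

This is an annuity due: 168 deposits of $2,400.00 at the beginning of each month.
Periodic rate r = 0.14/12 per month; n is counted in months.
FV = PMT × [((1+r)^n − 1)/r] × (1+r) = 2,400 × [(1+r)^168 − 1] / r × (1+r) = $1,252,689.65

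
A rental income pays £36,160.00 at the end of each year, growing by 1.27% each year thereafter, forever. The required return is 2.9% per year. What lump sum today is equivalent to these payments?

Periodic rate r = 0.029 per year.
Growing perpetuity (Gordon): PV = PMT₁ / (r − g) = 36,160 / (r − 0.0127) = £2,218,404.91.

£2,218,404.91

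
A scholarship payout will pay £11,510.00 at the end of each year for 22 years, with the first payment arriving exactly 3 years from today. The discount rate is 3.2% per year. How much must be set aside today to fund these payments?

£168,833.76

Ordinary annuity of 22 payments, first payment at period 3.
Periodic rate r = 0.032 per year.
The ordinary-annuity PV formula values the stream one period before the first payment (period 2); discount that back 2 periods:
PV₀ = 11,510 × [1 − (1+r)^−22] / r × (1+r)^−2 = £168,833.76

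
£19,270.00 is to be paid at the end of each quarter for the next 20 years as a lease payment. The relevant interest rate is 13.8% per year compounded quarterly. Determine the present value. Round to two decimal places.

£521,514.81

This is an ordinary annuity: 80 payments of £19,270.00 at the end of each quarter.
Periodic rate r = 0.138/4 per quarter; n is counted in quarters.
PV = PMT × [(1 − (1+r)^−n)/r] = 19,270 × [1 − (1+r)^−80] / r = £521,514.81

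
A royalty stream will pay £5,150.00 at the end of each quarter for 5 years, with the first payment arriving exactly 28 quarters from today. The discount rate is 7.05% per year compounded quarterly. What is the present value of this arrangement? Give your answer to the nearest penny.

£53,764.75

Ordinary annuity of 20 payments, first payment at period 28.
Periodic rate r = 0.0705/4 per quarter; n is counted in quarters.
The ordinary-annuity PV formula values the stream one period before the first payment (period 27); discount that back 27 periods:
PV₀ = 5,150 × [1 − (1+r)^−20] / r × (1+r)^−27 = £53,764.75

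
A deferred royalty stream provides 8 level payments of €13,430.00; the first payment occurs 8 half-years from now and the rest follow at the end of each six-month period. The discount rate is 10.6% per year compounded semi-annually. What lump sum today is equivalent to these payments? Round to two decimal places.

Ordinary annuity of 8 payments, first payment at period 8.
Periodic rate r = 0.106/2 per half-year; n is counted in half-years.
The ordinary-annuity PV formula values the stream one period before the first payment (period 7); discount that back 7 periods:
PV₀ = 13,430 × [1 − (1+r)^−8] / r × (1+r)^−7 = €59,741.46

€59,741.46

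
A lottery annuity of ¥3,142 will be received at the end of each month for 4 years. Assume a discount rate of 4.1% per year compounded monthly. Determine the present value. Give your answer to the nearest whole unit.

This is an ordinary annuity: 48 payments of ¥3,142 at the end of each month.
Periodic rate r = 0.041/12 per month; n is counted in months.
PV = PMT × [(1 − (1+r)^−n)/r] = 3,142 × [1 − (1+r)^−48] / r = ¥138,880

¥138,880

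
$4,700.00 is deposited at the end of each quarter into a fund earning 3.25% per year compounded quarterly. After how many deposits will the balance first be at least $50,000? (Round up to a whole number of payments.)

11 payments

Periodic rate r = 0.0325/4 per quarter; n is counted in quarters.
Ordinary annuity FV: 50,000 = 4,700 × [((1+r)^n − 1)/r].
(1+r)^n = 1 + 50,000 × r / 4,700, so n = ln(1 + 50,000·r/4,700) / ln(1+r) = 10.24.
Round up to a whole number of payments: n = 11.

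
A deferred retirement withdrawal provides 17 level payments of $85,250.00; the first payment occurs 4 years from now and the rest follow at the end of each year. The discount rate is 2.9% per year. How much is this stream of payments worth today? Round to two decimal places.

$1,038,507.22

Ordinary annuity of 17 payments, first payment at period 4.
Periodic rate r = 0.029 per year.
The ordinary-annuity PV formula values the stream one period before the first payment (period 3); discount that back 3 periods:
PV₀ = 85,250 × [1 − (1+r)^−17] / r × (1+r)^−3 = $1,038,507.22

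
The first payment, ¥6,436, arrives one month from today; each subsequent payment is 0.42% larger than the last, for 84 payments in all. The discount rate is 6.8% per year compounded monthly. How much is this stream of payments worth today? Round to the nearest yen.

¥506,301

Periodic rate r = 0.068/12 per month; n is counted in months.
Growing ordinary annuity: PV = PMT₁ × [1 − ((1+g)/(1+r))^n] / (r − g) = 6,436 × [1 − ((1+0.0042)/(1+r))^84] / (r − 0.0042) = ¥506,301.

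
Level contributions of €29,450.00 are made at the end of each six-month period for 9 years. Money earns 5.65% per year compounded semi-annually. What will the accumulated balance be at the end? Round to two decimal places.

€678,771.41

This is an ordinary annuity: 18 deposits of €29,450.00 at the end of each six-month period.
Periodic rate r = 0.0565/2 per half-year; n is counted in half-years.
FV = PMT × [((1+r)^n − 1)/r] = 29,450 × [(1+r)^18 − 1] / r = €678,771.41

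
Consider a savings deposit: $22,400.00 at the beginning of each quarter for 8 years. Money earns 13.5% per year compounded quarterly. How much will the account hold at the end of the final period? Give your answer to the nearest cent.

$1,298,557.98

This is an annuity due: 32 deposits of $22,400.00 at the beginning of each quarter.
Periodic rate r = 0.135/4 per quarter; n is counted in quarters.
FV = PMT × [((1+r)^n − 1)/r] × (1+r) = 22,400 × [(1+r)^32 − 1] / r × (1+r) = $1,298,557.98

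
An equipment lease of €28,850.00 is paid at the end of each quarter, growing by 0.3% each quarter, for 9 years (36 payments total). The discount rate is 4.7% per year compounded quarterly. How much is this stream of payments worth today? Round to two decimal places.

€885,374.00

Periodic rate r = 0.047/4 per quarter; n is counted in quarters.
Growing ordinary annuity: PV = PMT₁ × [1 − ((1+g)/(1+r))^n] / (r − g) = 28,850 × [1 − ((1+0.003)/(1+r))^36] / (r − 0.003) = €885,374.00.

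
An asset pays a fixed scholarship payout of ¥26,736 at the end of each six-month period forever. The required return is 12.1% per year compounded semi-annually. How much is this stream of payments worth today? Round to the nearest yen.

Periodic rate r = 0.121/2 per half-year.
Level perpetuity: PV = PMT / r = 26,736 / (0.121/2) = ¥441,917.

¥441,917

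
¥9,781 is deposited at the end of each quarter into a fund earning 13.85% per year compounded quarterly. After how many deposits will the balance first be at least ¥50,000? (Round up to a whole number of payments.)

5 payments

Periodic rate r = 0.1385/4 per quarter; n is counted in quarters.
Ordinary annuity FV: 50,000 = 9,781 × [((1+r)^n − 1)/r].
(1+r)^n = 1 + 50,000 × r / 9,781, so n = ln(1 + 50,000·r/9,781) / ln(1+r) = 4.79.
Round up to a whole number of payments: n = 5.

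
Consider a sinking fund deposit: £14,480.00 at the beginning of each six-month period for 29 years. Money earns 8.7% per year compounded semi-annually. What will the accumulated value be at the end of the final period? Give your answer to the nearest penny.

£3,757,843.94

This is an annuity due: 58 deposits of £14,480.00 at the beginning of each six-month period.
Periodic rate r = 0.087/2 per half-year; n is counted in half-years.
FV = PMT × [((1+r)^n − 1)/r] × (1+r) = 14,480 × [(1+r)^58 − 1] / r × (1+r) = £3,757,843.94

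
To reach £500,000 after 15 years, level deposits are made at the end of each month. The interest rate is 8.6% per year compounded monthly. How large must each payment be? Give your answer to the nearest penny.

Level ordinary annuity; solve FV = PMT × [((1+r)^n − 1)/r] for PMT.
Periodic rate r = 0.086/12 per month; n is counted in months.
With n = 180: PMT = 500,000 / ([((1+r)^n − 1)/r]) = £1,369.72

£1,369.72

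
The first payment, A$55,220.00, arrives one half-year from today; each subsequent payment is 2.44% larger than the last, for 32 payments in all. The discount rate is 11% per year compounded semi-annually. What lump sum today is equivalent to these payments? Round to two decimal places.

Periodic rate r = 0.11/2 per half-year; n is counted in half-years.
Growing ordinary annuity: PV = PMT₁ × [1 − ((1+g)/(1+r))^n] / (r − g) = 55,220 × [1 − ((1+0.0244)/(1+r))^32] / (r − 0.0244) = A$1,100,980.56.

A$1,100,980.56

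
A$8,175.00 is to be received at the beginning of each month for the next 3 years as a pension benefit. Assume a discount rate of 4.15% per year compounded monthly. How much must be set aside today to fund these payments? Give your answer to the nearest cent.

This is an annuity due: 36 payments of A$8,175.00 at the beginning of each month.
Periodic rate r = 0.0415/12 per month; n is counted in months.
PV = PMT × [(1 − (1+r)^−n)/r] × (1+r) = 8,175 × [1 − (1+r)^−36] / r × (1+r) = A$277,224.12

A$277,224.12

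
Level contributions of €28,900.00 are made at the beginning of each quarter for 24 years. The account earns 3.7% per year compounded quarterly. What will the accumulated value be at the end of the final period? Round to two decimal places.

This is an annuity due: 96 deposits of €28,900.00 at the beginning of each quarter.
Periodic rate r = 0.037/4 per quarter; n is counted in quarters.
FV = PMT × [((1+r)^n − 1)/r] × (1+r) = 28,900 × [(1+r)^96 − 1] / r × (1+r) = €4,478,727.92

€4,478,727.92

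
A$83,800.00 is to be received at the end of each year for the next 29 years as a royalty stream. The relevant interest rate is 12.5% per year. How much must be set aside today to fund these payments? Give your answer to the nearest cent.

This is an ordinary annuity: 29 payments of A$83,800.00 at the end of each year.
Periodic rate r = 0.125 per year.
PV = PMT × [(1 − (1+r)^−n)/r] = 83,800 × [1 − (1+r)^−29] / r = A$648,375.26

A$648,375.26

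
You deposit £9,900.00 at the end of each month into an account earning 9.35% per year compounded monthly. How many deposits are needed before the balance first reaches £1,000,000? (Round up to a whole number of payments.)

75 payments

Periodic rate r = 0.0935/12 per month; n is counted in months.
Ordinary annuity FV: 1,000,000 = 9,900 × [((1+r)^n − 1)/r].
(1+r)^n = 1 + 1,000,000 × r / 9,900, so n = ln(1 + 1,000,000·r/9,900) / ln(1+r) = 74.80.
Round up to a whole number of payments: n = 75.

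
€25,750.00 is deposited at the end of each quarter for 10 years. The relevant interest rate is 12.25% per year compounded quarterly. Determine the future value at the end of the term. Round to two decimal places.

€1,969,324.31

This is an ordinary annuity: 40 deposits of €25,750.00 at the end of each quarter.
Periodic rate r = 0.1225/4 per quarter; n is counted in quarters.
FV = PMT × [((1+r)^n − 1)/r] = 25,750 × [(1+r)^40 − 1] / r = €1,969,324.31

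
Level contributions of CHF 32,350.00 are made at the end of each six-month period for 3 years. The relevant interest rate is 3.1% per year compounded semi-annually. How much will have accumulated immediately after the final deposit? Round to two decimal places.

This is an ordinary annuity: 6 deposits of CHF 32,350.00 at the end of each six-month period.
Periodic rate r = 0.031/2 per half-year; n is counted in half-years.
FV = PMT × [((1+r)^n − 1)/r] = 32,350 × [(1+r)^6 − 1] / r = CHF 201,778.63

CHF 201,778.63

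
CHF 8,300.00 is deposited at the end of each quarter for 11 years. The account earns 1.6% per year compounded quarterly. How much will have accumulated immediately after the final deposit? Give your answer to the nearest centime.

This is an ordinary annuity: 44 deposits of CHF 8,300.00 at the end of each quarter.
Periodic rate r = 0.016/4 per quarter; n is counted in quarters.
FV = PMT × [((1+r)^n − 1)/r] = 8,300 × [(1+r)^44 − 1] / r = CHF 398,440.48

CHF 398,440.48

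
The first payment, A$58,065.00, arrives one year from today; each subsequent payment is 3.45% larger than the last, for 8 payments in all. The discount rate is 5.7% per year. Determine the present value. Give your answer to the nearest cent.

Periodic rate r = 0.057 per year.
Growing ordinary annuity: PV = PMT₁ × [1 − ((1+g)/(1+r))^n] / (r − g) = 58,065 × [1 − ((1+0.0345)/(1+r))^8] / (r − 0.0345) = A$408,085.68.

A$408,085.68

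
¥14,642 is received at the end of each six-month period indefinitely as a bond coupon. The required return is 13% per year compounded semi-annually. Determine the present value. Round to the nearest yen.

Periodic rate r = 0.13/2 per half-year.
Level perpetuity: PV = PMT / r = 14,642 / (0.13/2) = ¥225,262.

¥225,262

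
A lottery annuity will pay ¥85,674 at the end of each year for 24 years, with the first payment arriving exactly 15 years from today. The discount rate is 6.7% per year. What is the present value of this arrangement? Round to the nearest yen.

¥407,015

Ordinary annuity of 24 payments, first payment at period 15.
Periodic rate r = 0.067 per year.
The ordinary-annuity PV formula values the stream one period before the first payment (period 14); discount that back 14 periods:
PV₀ = 85,674 × [1 − (1+r)^−24] / r × (1+r)^−14 = ¥407,015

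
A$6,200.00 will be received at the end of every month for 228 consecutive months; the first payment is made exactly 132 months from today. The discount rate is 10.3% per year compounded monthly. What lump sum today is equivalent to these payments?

Ordinary annuity of 228 payments, first payment at period 132.
Periodic rate r = 0.103/12 per month; n is counted in months.
The ordinary-annuity PV formula values the stream one period before the first payment (period 131); discount that back 131 periods:
PV₀ = 6,200 × [1 − (1+r)^−228] / r × (1+r)^−131 = A$202,182.11

A$202,182.11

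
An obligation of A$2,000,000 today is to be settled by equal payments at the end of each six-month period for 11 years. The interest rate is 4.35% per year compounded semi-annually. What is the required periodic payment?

Level ordinary annuity; solve PV = PMT × [(1 − (1+r)^−n)/r] for PMT.
Periodic rate r = 0.0435/2 per half-year; n is counted in half-years.
With n = 22: PMT = 2,000,000 / ([(1 − (1+r)^−n)/r]) = A$115,353.78

A$115,353.78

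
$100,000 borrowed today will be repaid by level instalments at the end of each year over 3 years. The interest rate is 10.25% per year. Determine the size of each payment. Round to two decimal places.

Level ordinary annuity; solve PV = PMT × [(1 − (1+r)^−n)/r] for PMT.
Periodic rate r = 0.1025 per year.
With n = 3: PMT = 100,000 / ([(1 − (1+r)^−n)/r]) = $40,388.58

$40,388.58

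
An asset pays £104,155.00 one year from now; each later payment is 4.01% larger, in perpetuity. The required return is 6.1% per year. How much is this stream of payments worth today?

Periodic rate r = 0.061 per year.
Growing perpetuity (Gordon): PV = PMT₁ / (r − g) = 104,155 / (r − 0.0401) = £4,983,492.82.

£4,983,492.82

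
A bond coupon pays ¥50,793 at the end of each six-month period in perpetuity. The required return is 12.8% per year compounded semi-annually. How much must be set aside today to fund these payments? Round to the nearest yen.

Periodic rate r = 0.128/2 per half-year.
Level perpetuity: PV = PMT / r = 50,793 / (0.128/2) = ¥793,641.

¥793,641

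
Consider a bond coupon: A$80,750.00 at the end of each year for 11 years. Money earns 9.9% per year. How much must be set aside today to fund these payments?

This is an ordinary annuity: 11 payments of A$80,750.00 at the end of each year.
Periodic rate r = 0.099 per year.
PV = PMT × [(1 − (1+r)^−n)/r] = 80,750 × [1 − (1+r)^−11] / r = A$526,899.43

A$526,899.43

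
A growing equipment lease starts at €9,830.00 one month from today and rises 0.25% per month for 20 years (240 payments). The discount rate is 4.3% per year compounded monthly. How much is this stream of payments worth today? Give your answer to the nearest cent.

Periodic rate r = 0.043/12 per month; n is counted in months.
Growing ordinary annuity: PV = PMT₁ × [1 − ((1+g)/(1+r))^n] / (r − g) = 9,830 × [1 − ((1+0.0025)/(1+r))^240] / (r − 0.0025) = €2,071,924.48.

€2,071,924.48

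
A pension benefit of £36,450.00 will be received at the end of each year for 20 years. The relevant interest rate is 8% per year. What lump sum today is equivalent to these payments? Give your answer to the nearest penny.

This is an ordinary annuity: 20 payments of £36,450.00 at the end of each year.
Periodic rate r = 0.08 per year.
PV = PMT × [(1 − (1+r)^−n)/r] = 36,450 × [1 − (1+r)^−20] / r = £357,871.47

£357,871.47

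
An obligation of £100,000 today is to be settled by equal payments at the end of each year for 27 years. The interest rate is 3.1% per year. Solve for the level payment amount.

Level ordinary annuity; solve PV = PMT × [(1 − (1+r)^−n)/r] for PMT.
Periodic rate r = 0.031 per year.
With n = 27: PMT = 100,000 / ([(1 − (1+r)^−n)/r]) = £5,521.39

£5,521.39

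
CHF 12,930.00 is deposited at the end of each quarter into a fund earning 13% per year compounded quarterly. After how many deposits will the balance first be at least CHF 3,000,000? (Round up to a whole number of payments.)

68 payments

Periodic rate r = 0.13/4 per quarter; n is counted in quarters.
Ordinary annuity FV: 3,000,000 = 12,930 × [((1+r)^n − 1)/r].
(1+r)^n = 1 + 3,000,000 × r / 12,930, so n = ln(1 + 3,000,000·r/12,930) / ln(1+r) = 67.06.
Round up to a whole number of payments: n = 68.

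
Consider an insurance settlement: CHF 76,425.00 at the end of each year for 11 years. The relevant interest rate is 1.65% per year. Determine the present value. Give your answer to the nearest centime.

CHF 763,071.53

This is an ordinary annuity: 11 payments of CHF 76,425.00 at the end of each year.
Periodic rate r = 0.0165 per year.
PV = PMT × [(1 − (1+r)^−n)/r] = 76,425 × [1 − (1+r)^−11] / r = CHF 763,071.53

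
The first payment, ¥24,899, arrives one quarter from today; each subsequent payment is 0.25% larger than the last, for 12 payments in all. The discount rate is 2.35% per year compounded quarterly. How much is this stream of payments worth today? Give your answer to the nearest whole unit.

¥291,622

Periodic rate r = 0.0235/4 per quarter; n is counted in quarters.
Growing ordinary annuity: PV = PMT₁ × [1 − ((1+g)/(1+r))^n] / (r − g) = 24,899 × [1 − ((1+0.0025)/(1+r))^12] / (r − 0.0025) = ¥291,622.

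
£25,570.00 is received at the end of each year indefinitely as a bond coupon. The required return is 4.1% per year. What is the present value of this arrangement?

Periodic rate r = 0.041 per year.
Level perpetuity: PV = PMT / r = 25,570 / (0.041) = £623,658.54.

£623,658.54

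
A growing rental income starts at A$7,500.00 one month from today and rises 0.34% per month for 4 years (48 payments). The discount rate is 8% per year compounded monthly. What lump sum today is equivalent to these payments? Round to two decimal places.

A$331,653.50

Periodic rate r = 0.08/12 per month; n is counted in months.
Growing ordinary annuity: PV = PMT₁ × [1 − ((1+g)/(1+r))^n] / (r − g) = 7,500 × [1 − ((1+0.0034)/(1+r))^48] / (r − 0.0034) = A$331,653.50.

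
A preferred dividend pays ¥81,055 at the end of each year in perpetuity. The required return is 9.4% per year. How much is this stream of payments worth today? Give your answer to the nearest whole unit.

¥862,287

Periodic rate r = 0.094 per year.
Level perpetuity: PV = PMT / r = 81,055 / (0.094) = ¥862,287.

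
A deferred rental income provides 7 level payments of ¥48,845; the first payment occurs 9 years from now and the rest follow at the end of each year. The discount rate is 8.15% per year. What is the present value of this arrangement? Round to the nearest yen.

¥135,182

Ordinary annuity of 7 payments, first payment at period 9.
Periodic rate r = 0.0815 per year.
The ordinary-annuity PV formula values the stream one period before the first payment (period 8); discount that back 8 periods:
PV₀ = 48,845 × [1 − (1+r)^−7] / r × (1+r)^−8 = ¥135,182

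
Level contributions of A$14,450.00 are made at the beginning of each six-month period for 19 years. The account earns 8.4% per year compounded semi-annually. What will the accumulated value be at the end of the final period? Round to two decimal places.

This is an annuity due: 38 deposits of A$14,450.00 at the beginning of each six-month period.
Periodic rate r = 0.084/2 per half-year; n is counted in half-years.
FV = PMT × [((1+r)^n − 1)/r] × (1+r) = 14,450 × [(1+r)^38 − 1] / r × (1+r) = A$1,353,328.29

A$1,353,328.29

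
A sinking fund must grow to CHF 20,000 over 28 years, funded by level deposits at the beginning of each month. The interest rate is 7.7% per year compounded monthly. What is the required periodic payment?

CHF 16.83

Level annuity due; solve FV = PMT × [((1+r)^n − 1)/r] × (1+r) for PMT.
Periodic rate r = 0.077/12 per month; n is counted in months.
With n = 336: PMT = 20,000 / ([((1+r)^n − 1)/r] × (1+r)) = CHF 16.83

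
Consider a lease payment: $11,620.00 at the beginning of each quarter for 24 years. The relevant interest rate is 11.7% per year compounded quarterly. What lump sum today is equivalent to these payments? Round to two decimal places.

$383,204.84

This is an annuity due: 96 payments of $11,620.00 at the beginning of each quarter.
Periodic rate r = 0.117/4 per quarter; n is counted in quarters.
PV = PMT × [(1 − (1+r)^−n)/r] × (1+r) = 11,620 × [1 − (1+r)^−96] / r × (1+r) = $383,204.84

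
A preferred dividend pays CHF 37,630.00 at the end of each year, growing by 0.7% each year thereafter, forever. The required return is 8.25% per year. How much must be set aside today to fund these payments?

Periodic rate r = 0.0825 per year.
Growing perpetuity (Gordon): PV = PMT₁ / (r − g) = 37,630 / (r − 0.007) = CHF 498,410.60.

CHF 498,410.60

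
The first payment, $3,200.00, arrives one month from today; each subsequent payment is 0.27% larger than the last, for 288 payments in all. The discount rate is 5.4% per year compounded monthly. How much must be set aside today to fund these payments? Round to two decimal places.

$717,189.69

Periodic rate r = 0.054/12 per month; n is counted in months.
Growing ordinary annuity: PV = PMT₁ × [1 − ((1+g)/(1+r))^n] / (r − g) = 3,200 × [1 − ((1+0.0027)/(1+r))^288] / (r − 0.0027) = $717,189.69.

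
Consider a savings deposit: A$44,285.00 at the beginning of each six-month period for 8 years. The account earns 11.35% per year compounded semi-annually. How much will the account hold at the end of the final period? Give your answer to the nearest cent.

A$1,169,794.16

This is an annuity due: 16 deposits of A$44,285.00 at the beginning of each six-month period.
Periodic rate r = 0.1135/2 per half-year; n is counted in half-years.
FV = PMT × [((1+r)^n − 1)/r] × (1+r) = 44,285 × [(1+r)^16 − 1] / r × (1+r) = A$1,169,794.16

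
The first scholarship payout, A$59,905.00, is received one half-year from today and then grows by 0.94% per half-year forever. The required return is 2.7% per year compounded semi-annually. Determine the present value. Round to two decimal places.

A$14,610,975.61

Periodic rate r = 0.027/2 per half-year.
Growing perpetuity (Gordon): PV = PMT₁ / (r − g) = 59,905 / (r − 0.0094) = A$14,610,975.61.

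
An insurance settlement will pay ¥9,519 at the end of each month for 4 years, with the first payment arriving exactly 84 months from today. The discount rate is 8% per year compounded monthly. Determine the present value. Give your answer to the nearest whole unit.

¥224,626

Ordinary annuity of 48 payments, first payment at period 84.
Periodic rate r = 0.08/12 per month; n is counted in months.
The ordinary-annuity PV formula values the stream one period before the first payment (period 83); discount that back 83 periods:
PV₀ = 9,519 × [1 − (1+r)^−48] / r × (1+r)^−83 = ¥224,626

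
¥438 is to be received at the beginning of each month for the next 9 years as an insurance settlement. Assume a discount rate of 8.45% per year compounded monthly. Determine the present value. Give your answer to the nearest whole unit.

¥33,281

This is an annuity due: 108 payments of ¥438 at the beginning of each month.
Periodic rate r = 0.0845/12 per month; n is counted in months.
PV = PMT × [(1 − (1+r)^−n)/r] × (1+r) = 438 × [1 − (1+r)^−108] / r × (1+r) = ¥33,281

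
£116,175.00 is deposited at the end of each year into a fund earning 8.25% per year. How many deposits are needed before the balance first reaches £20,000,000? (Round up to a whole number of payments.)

Periodic rate r = 0.0825 per year.
Ordinary annuity FV: 20,000,000 = 116,175 × [((1+r)^n − 1)/r].
(1+r)^n = 1 + 20,000,000 × r / 116,175, so n = ln(1 + 20,000,000·r/116,175) / ln(1+r) = 34.33.
Round up to a whole number of payments: n = 35.

35 payments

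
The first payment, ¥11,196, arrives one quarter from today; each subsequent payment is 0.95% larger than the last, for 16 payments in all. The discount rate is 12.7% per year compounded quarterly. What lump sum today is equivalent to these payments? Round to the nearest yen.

¥148,180

Periodic rate r = 0.127/4 per quarter; n is counted in quarters.
Growing ordinary annuity: PV = PMT₁ × [1 − ((1+g)/(1+r))^n] / (r − g) = 11,196 × [1 − ((1+0.0095)/(1+r))^16] / (r − 0.0095) = ¥148,180.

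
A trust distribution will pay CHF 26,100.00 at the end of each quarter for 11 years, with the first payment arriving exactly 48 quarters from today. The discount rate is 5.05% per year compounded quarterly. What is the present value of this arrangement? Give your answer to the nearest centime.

Ordinary annuity of 44 payments, first payment at period 48.
Periodic rate r = 0.0505/4 per quarter; n is counted in quarters.
The ordinary-annuity PV formula values the stream one period before the first payment (period 47); discount that back 47 periods:
PV₀ = 26,100 × [1 − (1+r)^−44] / r × (1+r)^−47 = CHF 486,306.21

CHF 486,306.21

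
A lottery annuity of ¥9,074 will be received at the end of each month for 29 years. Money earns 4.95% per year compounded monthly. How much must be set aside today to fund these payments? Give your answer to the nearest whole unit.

This is an ordinary annuity: 348 payments of ¥9,074 at the end of each month.
Periodic rate r = 0.0495/12 per month; n is counted in months.
PV = PMT × [(1 − (1+r)^−n)/r] = 9,074 × [1 − (1+r)^−348] / r = ¥1,674,675

¥1,674,675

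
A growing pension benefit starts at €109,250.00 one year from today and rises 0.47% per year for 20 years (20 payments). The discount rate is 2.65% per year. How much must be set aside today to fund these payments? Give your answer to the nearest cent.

€1,749,242.80

Periodic rate r = 0.0265 per year.
Growing ordinary annuity: PV = PMT₁ × [1 − ((1+g)/(1+r))^n] / (r − g) = 109,250 × [1 − ((1+0.0047)/(1+r))^20] / (r − 0.0047) = €1,749,242.80.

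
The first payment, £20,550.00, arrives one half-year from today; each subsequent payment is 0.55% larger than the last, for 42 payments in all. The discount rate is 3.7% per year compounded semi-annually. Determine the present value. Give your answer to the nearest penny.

Periodic rate r = 0.037/2 per half-year; n is counted in half-years.
Growing ordinary annuity: PV = PMT₁ × [1 − ((1+g)/(1+r))^n] / (r − g) = 20,550 × [1 − ((1+0.0055)/(1+r))^42] / (r − 0.0055) = £659,148.53.

£659,148.53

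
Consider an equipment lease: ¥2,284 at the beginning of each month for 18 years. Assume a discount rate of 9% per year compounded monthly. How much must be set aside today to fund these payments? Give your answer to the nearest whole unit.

This is an annuity due: 216 payments of ¥2,284 at the beginning of each month.
Periodic rate r = 0.09/12 per month; n is counted in months.
PV = PMT × [(1 − (1+r)^−n)/r] × (1+r) = 2,284 × [1 − (1+r)^−216] / r × (1+r) = ¥245,730

¥245,730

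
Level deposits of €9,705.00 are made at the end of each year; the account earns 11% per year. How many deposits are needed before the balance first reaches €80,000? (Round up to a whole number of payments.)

Periodic rate r = 0.11 per year.
Ordinary annuity FV: 80,000 = 9,705 × [((1+r)^n − 1)/r].
(1+r)^n = 1 + 80,000 × r / 9,705, so n = ln(1 + 80,000·r/9,705) / ln(1+r) = 6.18.
Round up to a whole number of payments: n = 7.

7 payments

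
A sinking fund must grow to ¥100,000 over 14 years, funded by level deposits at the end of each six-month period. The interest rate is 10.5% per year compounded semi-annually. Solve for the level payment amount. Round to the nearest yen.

Level ordinary annuity; solve FV = PMT × [((1+r)^n − 1)/r] for PMT.
Periodic rate r = 0.105/2 per half-year; n is counted in half-years.
With n = 28: PMT = 100,000 / ([((1+r)^n − 1)/r]) = ¥1,646

¥1,646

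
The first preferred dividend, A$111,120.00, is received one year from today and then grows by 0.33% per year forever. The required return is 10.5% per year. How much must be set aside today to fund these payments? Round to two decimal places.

A$1,092,625.37

Periodic rate r = 0.105 per year.
Growing perpetuity (Gordon): PV = PMT₁ / (r − g) = 111,120 / (r − 0.0033) = A$1,092,625.37.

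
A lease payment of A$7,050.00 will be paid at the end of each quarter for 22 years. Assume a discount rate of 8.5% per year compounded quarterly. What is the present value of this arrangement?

A$279,620.26

This is an ordinary annuity: 88 payments of A$7,050.00 at the end of each quarter.
Periodic rate r = 0.085/4 per quarter; n is counted in quarters.
PV = PMT × [(1 − (1+r)^−n)/r] = 7,050 × [1 − (1+r)^−88] / r = A$279,620.26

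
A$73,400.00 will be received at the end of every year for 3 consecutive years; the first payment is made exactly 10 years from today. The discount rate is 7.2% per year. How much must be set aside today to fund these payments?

A$102,653.60

Ordinary annuity of 3 payments, first payment at period 10.
Periodic rate r = 0.072 per year.
The ordinary-annuity PV formula values the stream one period before the first payment (period 9); discount that back 9 periods:
PV₀ = 73,400 × [1 − (1+r)^−3] / r × (1+r)^−9 = A$102,653.60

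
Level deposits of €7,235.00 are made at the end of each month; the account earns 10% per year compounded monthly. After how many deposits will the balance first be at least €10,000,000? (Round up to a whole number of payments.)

305 payments

Periodic rate r = 0.1/12 per month; n is counted in months.
Ordinary annuity FV: 10,000,000 = 7,235 × [((1+r)^n − 1)/r].
(1+r)^n = 1 + 10,000,000 × r / 7,235, so n = ln(1 + 10,000,000·r/7,235) / ln(1+r) = 304.52.
Round up to a whole number of payments: n = 305.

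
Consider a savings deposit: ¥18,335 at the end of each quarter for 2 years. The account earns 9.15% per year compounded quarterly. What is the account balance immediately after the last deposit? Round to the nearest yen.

¥158,976

This is an ordinary annuity: 8 deposits of ¥18,335 at the end of each quarter.
Periodic rate r = 0.0915/4 per quarter; n is counted in quarters.
FV = PMT × [((1+r)^n − 1)/r] = 18,335 × [(1+r)^8 − 1] / r = ¥158,976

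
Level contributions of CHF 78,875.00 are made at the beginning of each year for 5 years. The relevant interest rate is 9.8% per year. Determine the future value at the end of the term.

This is an annuity due: 5 deposits of CHF 78,875.00 at the beginning of each year.
Periodic rate r = 0.098 per year.
FV = PMT × [((1+r)^n − 1)/r] × (1+r) = 78,875 × [(1+r)^5 − 1] / r × (1+r) = CHF 526,629.47

CHF 526,629.47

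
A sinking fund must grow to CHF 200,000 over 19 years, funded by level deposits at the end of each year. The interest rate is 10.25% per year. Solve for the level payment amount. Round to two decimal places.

CHF 3,806.53

Level ordinary annuity; solve FV = PMT × [((1+r)^n − 1)/r] for PMT.
Periodic rate r = 0.1025 per year.
With n = 19: PMT = 200,000 / ([((1+r)^n − 1)/r]) = CHF 3,806.53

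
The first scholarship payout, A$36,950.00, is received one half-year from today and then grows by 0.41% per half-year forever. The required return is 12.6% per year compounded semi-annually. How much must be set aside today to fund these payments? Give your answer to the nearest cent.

A$627,334.47

Periodic rate r = 0.126/2 per half-year.
Growing perpetuity (Gordon): PV = PMT₁ / (r − g) = 36,950 / (r − 0.0041) = A$627,334.47.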